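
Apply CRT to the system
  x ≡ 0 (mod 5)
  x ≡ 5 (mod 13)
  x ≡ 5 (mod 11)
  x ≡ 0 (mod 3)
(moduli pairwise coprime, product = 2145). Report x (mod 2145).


Product of moduli M = 5 · 13 · 11 · 3 = 2145.
Merge one congruence at a time:
  Start: x ≡ 0 (mod 5).
  Combine with x ≡ 5 (mod 13); new modulus lcm = 65.
    Write x = 0 + 5·t and substitute into x ≡ 5 (mod 13): 5·t ≡ 5 − 0 = 5 (mod 13).
    The inverse of 5 mod 13 is 8 (since 5·8 = 40 = 3·13 + 1), so t ≡ 8·5 = 40 ≡ 1 (mod 13).
    Then x = 0 + 5·1 = 5, valid modulo lcm(5, 13) = 65: x ≡ 5 (mod 65).
  Combine with x ≡ 5 (mod 11); new modulus lcm = 715.
    Write x = 5 + 65·t and substitute into x ≡ 5 (mod 11): 65·t ≡ 5 − 5 = 0 (mod 11).
    Reduce coefficients mod 11: 10·t ≡ 0 (mod 11).
    The inverse of 10 mod 11 is 10 (since 10·10 = 100 = 9·11 + 1), so t ≡ 10·0 = 0 ≡ 0 (mod 11).
    Then x = 5 + 65·0 = 5, valid modulo lcm(65, 11) = 715: x ≡ 5 (mod 715).
  Combine with x ≡ 0 (mod 3); new modulus lcm = 2145.
    Write x = 5 + 715·t and substitute into x ≡ 0 (mod 3): 715·t ≡ 0 − 5 = -5 (mod 3).
    Reduce coefficients mod 3: 1·t ≡ 1 (mod 3).
    So t ≡ 1 (mod 3).
    Then x = 5 + 715·1 = 720, valid modulo lcm(715, 3) = 2145: x ≡ 720 (mod 2145).
Verify against each original: 720 mod 5 = 0, 720 mod 13 = 5, 720 mod 11 = 5, 720 mod 3 = 0.

x ≡ 720 (mod 2145).


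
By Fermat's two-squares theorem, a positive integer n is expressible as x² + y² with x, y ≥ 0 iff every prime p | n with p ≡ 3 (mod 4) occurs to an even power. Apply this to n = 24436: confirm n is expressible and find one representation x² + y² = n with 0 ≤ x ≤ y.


Step 1: Factor n = 24436 = 2^2 · 41 · 149.
Step 2: Check the mod-4 condition on each prime factor: 2 = 2 (special); 41 ≡ 1 (mod 4), exponent 1; 149 ≡ 1 (mod 4), exponent 1.
All primes ≡ 3 (mod 4) appear to even exponent (or don't appear), so by the two-squares theorem n IS expressible as a sum of two squares.
Step 3: Build a representation. Group n = k² · m with k = 2 and m = 41 · 149 = 6109 (a product of primes ≡ 1 (mod 4)); a representation of m scales to one of n via (k·x)² + (k·y)² = k²(x² + y²). Each prime p ≡ 1 (mod 4) is itself a sum of two squares; find a² by testing p − a² for a perfect square:
  41: 41 − 1² = 40, 41 − 2² = 37, 41 − 3² = 32, 41 − 4² = 25 = 5² ⇒ 41 = 4² + 5².
  149: 149 − 1² = 148, 149 − 2² = 145, 149 − 3² = 140, 149 − 4² = 133, 149 − 5² = 124, 149 − 6² = 113, 149 − 7² = 100 = 10² ⇒ 149 = 7² + 10².
  Combine using the Brahmagupta–Fibonacci identity (a² + b²)(c² + d²) = (ac − bd)² + (ad + bc)² = (ac + bd)² + (ad − bc)²:
  41 · 149 = 6109: from (4² + 5²)(7² + 10²), take (4·7 − 5·10, 4·10 + 5·7) = (28 − 50, 40 + 35) = (-22, 75); dropping signs (only squares matter) gives (22, 75); check 22² + 75² = 484 + 5625 = 6109 ✓.
  Scale by k = 2: (2·22, 2·75) = (44, 150).
Step 4: Order so x ≤ y and verify: 44² + 150² = 1936 + 22500 = 24436 = n. ✓

n = 24436 = 44² + 150² (one valid representation with x ≤ y).


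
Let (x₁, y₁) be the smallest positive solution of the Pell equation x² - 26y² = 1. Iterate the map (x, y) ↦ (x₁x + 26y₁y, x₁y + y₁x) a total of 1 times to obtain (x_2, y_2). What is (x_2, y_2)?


Step 1: Find the fundamental solution (x₁, y₁) of x² - 26y² = 1.
  Expand √26 as a continued fraction. a₀ = ⌊√26⌋ = 5; iterate m_{k+1} = d_k·a_k − m_k, d_{k+1} = (26 − m_{k+1}²)/d_k, a_{k+1} = ⌊(a₀ + m_{k+1})/d_{k+1}⌋ (starting m₀ = 0, d₀ = 1), with convergents p_k = a_k·p_{k-1} + p_{k-2}, q_k = a_k·q_{k-1} + q_{k-2} (p₋₁ = 1, q₋₁ = 0):
  k = 0: a₀ = 5; p₀/q₀ = 5/1; p₀² − 26·q₀² = 25 − 26 = -1.
  k = 1: m = 5, d = 1, a = ⌊(5 + 5)/1⌋ = 10; p/q = (10·5 + 1)/(10·1 + 0) = 51/10; p² − 26·q² = 2601 − 2600 = 1.
  The first convergent with p² − 26·q² = 1 gives the fundamental solution (x₁, y₁) = (51, 10).
Step 2: Apply the recurrence (x_{n+1}, y_{n+1}) = (x₁x_n + 26y₁y_n, x₁y_n + y₁x_n) repeatedly.
  From (x_1, y_1) = (51, 10): x_2 = 51·51 + 26·10·10 = 5201; y_2 = 51·10 + 10·51 = 1020.
Step 3: Verify x_2² - 26·y_2² = 27050401 - 27050400 = 1 (should be 1). ✓

(x_1, y_1) = (51, 10); (x_2, y_2) = (5201, 1020).


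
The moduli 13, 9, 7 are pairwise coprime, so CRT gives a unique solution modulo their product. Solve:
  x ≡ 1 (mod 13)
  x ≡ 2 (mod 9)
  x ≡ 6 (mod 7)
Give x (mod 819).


Moduli 13, 9, 7 are pairwise coprime; by CRT there is a unique solution modulo M = 13 · 9 · 7 = 819.
Solve pairwise, accumulating the modulus:
  Start with x ≡ 1 (mod 13).
  Combine with x ≡ 2 (mod 9): since gcd(13, 9) = 1, we get a unique residue mod 117.
    Write x = 1 + 13·t and substitute into x ≡ 2 (mod 9): 13·t ≡ 2 − 1 = 1 (mod 9).
    Reduce coefficients mod 9: 4·t ≡ 1 (mod 9).
    The inverse of 4 mod 9 is 7 (since 4·7 = 28 = 3·9 + 1), so t ≡ 7·1 = 7 ≡ 7 (mod 9).
    Then x = 1 + 13·7 = 92, valid modulo lcm(13, 9) = 117: x ≡ 92 (mod 117).
  Combine with x ≡ 6 (mod 7): since gcd(117, 7) = 1, we get a unique residue mod 819.
    Write x = 92 + 117·t and substitute into x ≡ 6 (mod 7): 117·t ≡ 6 − 92 = -86 (mod 7).
    Reduce coefficients mod 7: 5·t ≡ 5 (mod 7).
    The inverse of 5 mod 7 is 3 (since 5·3 = 15 = 2·7 + 1), so t ≡ 3·5 = 15 ≡ 1 (mod 7).
    Then x = 92 + 117·1 = 209, valid modulo lcm(117, 7) = 819: x ≡ 209 (mod 819).
Verify: 209 mod 13 = 1 ✓, 209 mod 9 = 2 ✓, 209 mod 7 = 6 ✓.

x ≡ 209 (mod 819).


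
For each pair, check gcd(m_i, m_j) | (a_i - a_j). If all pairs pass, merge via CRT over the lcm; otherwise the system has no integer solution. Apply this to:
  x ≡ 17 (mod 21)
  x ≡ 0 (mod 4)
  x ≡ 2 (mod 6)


Moduli 21, 4, 6 are not pairwise coprime, so CRT works modulo lcm(m_i) when all pairwise compatibility conditions hold.
Pairwise compatibility: gcd(m_i, m_j) must divide a_i - a_j for every pair.
Merge one congruence at a time:
  Start: x ≡ 17 (mod 21).
  Combine with x ≡ 0 (mod 4): gcd(21, 4) = 1; 0 - 17 = -17, which IS divisible by 1, so compatible.
    Write x = 17 + 21·t and substitute into x ≡ 0 (mod 4): 21·t ≡ 0 − 17 = -17 (mod 4).
    Reduce coefficients mod 4: 1·t ≡ 3 (mod 4).
    So t ≡ 3 (mod 4).
    Then x = 17 + 21·3 = 80, valid modulo lcm(21, 4) = 84: x ≡ 80 (mod 84).
  Combine with x ≡ 2 (mod 6): gcd(84, 6) = 6; 2 - 80 = -78, which IS divisible by 6, so compatible.
    Write x = 80 + 84·t and substitute into x ≡ 2 (mod 6): 84·t ≡ 2 − 80 = -78 (mod 6).
    Divide the congruence (and modulus) by g = 6: 14·t ≡ -13 (mod 1).
    Modulo 1 every t works; take t = 0.
    Then x = 80 + 84·0 = 80, valid modulo lcm(84, 6) = 84: x ≡ 80 (mod 84).
Verify: 80 mod 21 = 17, 80 mod 4 = 0, 80 mod 6 = 2.

x ≡ 80 (mod 84).


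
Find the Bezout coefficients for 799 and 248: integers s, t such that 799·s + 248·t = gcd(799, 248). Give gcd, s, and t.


Euclidean algorithm on (799, 248) — divide until remainder is 0:
  799 = 3 · 248 + 55
  248 = 4 · 55 + 28
  55 = 1 · 28 + 27
  28 = 1 · 27 + 1
  27 = 27 · 1 + 0
gcd(799, 248) = 1.
Track Bezout coefficients alongside the remainders: start with r₀ = 799 = a·1 + b·0 (s = 1, t = 0) and r₁ = 248 = a·0 + b·1 (s = 0, t = 1); each new remainder r_{k+1} = r_{k-1} − q_k·r_k inherits s_{k+1} = s_{k-1} − q_k·s_k, t_{k+1} = t_{k-1} − q_k·t_k, so r_k = a·s_k + b·t_k at every step:
  q = 3: r = 55, s = 1 − 3·0 = 1, t = 0 − 3·1 = -3  (check: 799·1 + 248·(-3) = 55)
  q = 4: r = 28, s = 0 − 4·1 = -4, t = 1 − 4·(-3) = 13  (check: 799·(-4) + 248·13 = 28)
  q = 1: r = 27, s = 1 − 1·(-4) = 5, t = -3 − 1·13 = -16  (check: 799·5 + 248·(-16) = 27)
  q = 1: r = 1, s = -4 − 1·5 = -9, t = 13 − 1·(-16) = 29  (check: 799·(-9) + 248·29 = 1)
The row with r = 1 (the gcd) gives the Bezout coefficients s = -9, t = 29.
Result: 799 · (-9) + 248 · (29) = 1.

gcd(799, 248) = 1; s = -9, t = 29 (check: 799·(-9) + 248·29 = 1).


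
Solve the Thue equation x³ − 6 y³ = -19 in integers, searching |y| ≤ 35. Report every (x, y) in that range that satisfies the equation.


The equation is x³ - 6y³ = -19. For fixed y, x³ = 6·y³ − 19, so a solution requires the RHS to be a perfect cube.
Strategy: iterate y from -35 to 35, compute RHS = 6·y³ − 19, and check whether it is a (positive or negative) perfect cube.
Check small values of y:
  y = 0: RHS = -19 is not a perfect cube.
  y = 1: RHS = -13 is not a perfect cube.
  y = -1: RHS = -25 is not a perfect cube.
  y = 2: RHS = 29 is not a perfect cube.
  y = -2: RHS = -67 is not a perfect cube.
  y = 3: RHS = 143 is not a perfect cube.
  y = -3: RHS = -181 is not a perfect cube.
Continuing the search up to |y| = 35 finds no solutions either.
No (x, y) in the scanned range satisfies the equation.

No integer solutions with |y| ≤ 35.


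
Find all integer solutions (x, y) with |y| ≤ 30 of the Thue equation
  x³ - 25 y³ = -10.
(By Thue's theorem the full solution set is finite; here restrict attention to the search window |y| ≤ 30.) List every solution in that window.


The equation is x³ - 25y³ = -10. For fixed y, x³ = 25·y³ − 10, so a solution requires the RHS to be a perfect cube.
Strategy: iterate y from -30 to 30, compute RHS = 25·y³ − 10, and check whether it is a (positive or negative) perfect cube.
Check small values of y:
  y = 0: RHS = -10 is not a perfect cube.
  y = 1: RHS = 15 is not a perfect cube.
  y = -1: RHS = -35 is not a perfect cube.
  y = 2: RHS = 190 is not a perfect cube.
  y = -2: RHS = -210 is not a perfect cube.
  y = 3: RHS = 665 is not a perfect cube.
  y = -3: RHS = -685 is not a perfect cube.
Continuing the search up to |y| = 30 finds no solutions either.
No (x, y) in the scanned range satisfies the equation.

No integer solutions with |y| ≤ 30.


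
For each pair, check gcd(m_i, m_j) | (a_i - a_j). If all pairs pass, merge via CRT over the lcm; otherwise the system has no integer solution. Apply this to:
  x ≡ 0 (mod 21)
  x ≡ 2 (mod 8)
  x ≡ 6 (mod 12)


Moduli 21, 8, 12 are not pairwise coprime, so CRT works modulo lcm(m_i) when all pairwise compatibility conditions hold.
Pairwise compatibility: gcd(m_i, m_j) must divide a_i - a_j for every pair.
Merge one congruence at a time:
  Start: x ≡ 0 (mod 21).
  Combine with x ≡ 2 (mod 8): gcd(21, 8) = 1; 2 - 0 = 2, which IS divisible by 1, so compatible.
    Write x = 0 + 21·t and substitute into x ≡ 2 (mod 8): 21·t ≡ 2 − 0 = 2 (mod 8).
    Reduce coefficients mod 8: 5·t ≡ 2 (mod 8).
    The inverse of 5 mod 8 is 5 (since 5·5 = 25 = 3·8 + 1), so t ≡ 5·2 = 10 ≡ 2 (mod 8).
    Then x = 0 + 21·2 = 42, valid modulo lcm(21, 8) = 168: x ≡ 42 (mod 168).
  Combine with x ≡ 6 (mod 12): gcd(168, 12) = 12; 6 - 42 = -36, which IS divisible by 12, so compatible.
    Write x = 42 + 168·t and substitute into x ≡ 6 (mod 12): 168·t ≡ 6 − 42 = -36 (mod 12).
    Divide the congruence (and modulus) by g = 12: 14·t ≡ -3 (mod 1).
    Modulo 1 every t works; take t = 0.
    Then x = 42 + 168·0 = 42, valid modulo lcm(168, 12) = 168: x ≡ 42 (mod 168).
Verify: 42 mod 21 = 0, 42 mod 8 = 2, 42 mod 12 = 6.

x ≡ 42 (mod 168).


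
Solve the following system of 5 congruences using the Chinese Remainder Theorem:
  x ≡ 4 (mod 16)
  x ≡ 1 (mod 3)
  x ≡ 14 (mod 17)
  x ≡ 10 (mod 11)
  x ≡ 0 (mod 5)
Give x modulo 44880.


Product of moduli M = 16 · 3 · 17 · 11 · 5 = 44880.
Merge one congruence at a time:
  Start: x ≡ 4 (mod 16).
  Combine with x ≡ 1 (mod 3); new modulus lcm = 48.
    Write x = 4 + 16·t and substitute into x ≡ 1 (mod 3): 16·t ≡ 1 − 4 = -3 (mod 3).
    Reduce coefficients mod 3: 1·t ≡ 0 (mod 3).
    So t ≡ 0 (mod 3).
    Then x = 4 + 16·0 = 4, valid modulo lcm(16, 3) = 48: x ≡ 4 (mod 48).
  Combine with x ≡ 14 (mod 17); new modulus lcm = 816.
    Write x = 4 + 48·t and substitute into x ≡ 14 (mod 17): 48·t ≡ 14 − 4 = 10 (mod 17).
    Reduce coefficients mod 17: 14·t ≡ 10 (mod 17).
    The inverse of 14 mod 17 is 11 (since 14·11 = 154 = 9·17 + 1), so t ≡ 11·10 = 110 ≡ 8 (mod 17).
    Then x = 4 + 48·8 = 388, valid modulo lcm(48, 17) = 816: x ≡ 388 (mod 816).
  Combine with x ≡ 10 (mod 11); new modulus lcm = 8976.
    Write x = 388 + 816·t and substitute into x ≡ 10 (mod 11): 816·t ≡ 10 − 388 = -378 (mod 11).
    Reduce coefficients mod 11: 2·t ≡ 7 (mod 11).
    The inverse of 2 mod 11 is 6 (since 2·6 = 12 = 1·11 + 1), so t ≡ 6·7 = 42 ≡ 9 (mod 11).
    Then x = 388 + 816·9 = 7732, valid modulo lcm(816, 11) = 8976: x ≡ 7732 (mod 8976).
  Combine with x ≡ 0 (mod 5); new modulus lcm = 44880.
    Write x = 7732 + 8976·t and substitute into x ≡ 0 (mod 5): 8976·t ≡ 0 − 7732 = -7732 (mod 5).
    Reduce coefficients mod 5: 1·t ≡ 3 (mod 5).
    So t ≡ 3 (mod 5).
    Then x = 7732 + 8976·3 = 34660, valid modulo lcm(8976, 5) = 44880: x ≡ 34660 (mod 44880).
Verify against each original: 34660 mod 16 = 4, 34660 mod 3 = 1, 34660 mod 17 = 14, 34660 mod 11 = 10, 34660 mod 5 = 0.

x ≡ 34660 (mod 44880).


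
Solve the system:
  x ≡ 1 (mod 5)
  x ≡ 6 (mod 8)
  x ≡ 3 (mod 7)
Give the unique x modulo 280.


Moduli 5, 8, 7 are pairwise coprime; by CRT there is a unique solution modulo M = 5 · 8 · 7 = 280.
Solve pairwise, accumulating the modulus:
  Start with x ≡ 1 (mod 5).
  Combine with x ≡ 6 (mod 8): since gcd(5, 8) = 1, we get a unique residue mod 40.
    Write x = 1 + 5·t and substitute into x ≡ 6 (mod 8): 5·t ≡ 6 − 1 = 5 (mod 8).
    The inverse of 5 mod 8 is 5 (since 5·5 = 25 = 3·8 + 1), so t ≡ 5·5 = 25 ≡ 1 (mod 8).
    Then x = 1 + 5·1 = 6, valid modulo lcm(5, 8) = 40: x ≡ 6 (mod 40).
  Combine with x ≡ 3 (mod 7): since gcd(40, 7) = 1, we get a unique residue mod 280.
    Write x = 6 + 40·t and substitute into x ≡ 3 (mod 7): 40·t ≡ 3 − 6 = -3 (mod 7).
    Reduce coefficients mod 7: 5·t ≡ 4 (mod 7).
    The inverse of 5 mod 7 is 3 (since 5·3 = 15 = 2·7 + 1), so t ≡ 3·4 = 12 ≡ 5 (mod 7).
    Then x = 6 + 40·5 = 206, valid modulo lcm(40, 7) = 280: x ≡ 206 (mod 280).
Verify: 206 mod 5 = 1 ✓, 206 mod 8 = 6 ✓, 206 mod 7 = 3 ✓.

x ≡ 206 (mod 280).


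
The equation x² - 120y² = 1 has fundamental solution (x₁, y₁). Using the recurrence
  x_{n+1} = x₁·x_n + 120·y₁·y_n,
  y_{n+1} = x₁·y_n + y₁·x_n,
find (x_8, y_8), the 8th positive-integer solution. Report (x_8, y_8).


Step 1: Find the fundamental solution (x₁, y₁) of x² - 120y² = 1.
  Expand √120 as a continued fraction. a₀ = ⌊√120⌋ = 10; iterate m_{k+1} = d_k·a_k − m_k, d_{k+1} = (120 − m_{k+1}²)/d_k, a_{k+1} = ⌊(a₀ + m_{k+1})/d_{k+1}⌋ (starting m₀ = 0, d₀ = 1), with convergents p_k = a_k·p_{k-1} + p_{k-2}, q_k = a_k·q_{k-1} + q_{k-2} (p₋₁ = 1, q₋₁ = 0):
  k = 0: a₀ = 10; p₀/q₀ = 10/1; p₀² − 120·q₀² = 100 − 120 = -20.
  k = 1: m = 10, d = 20, a = ⌊(10 + 10)/20⌋ = 1; p/q = (1·10 + 1)/(1·1 + 0) = 11/1; p² − 120·q² = 121 − 120 = 1.
  The first convergent with p² − 120·q² = 1 gives the fundamental solution (x₁, y₁) = (11, 1).
Step 2: Apply the recurrence (x_{n+1}, y_{n+1}) = (x₁x_n + 120y₁y_n, x₁y_n + y₁x_n) repeatedly.
  From (x_1, y_1) = (11, 1): x_2 = 11·11 + 120·1·1 = 241; y_2 = 11·1 + 1·11 = 22.
  From (x_2, y_2) = (241, 22): x_3 = 11·241 + 120·1·22 = 5291; y_3 = 11·22 + 1·241 = 483.
  From (x_3, y_3) = (5291, 483): x_4 = 11·5291 + 120·1·483 = 116161; y_4 = 11·483 + 1·5291 = 10604.
  From (x_4, y_4) = (116161, 10604): x_5 = 11·116161 + 120·1·10604 = 2550251; y_5 = 11·10604 + 1·116161 = 232805.
  From (x_5, y_5) = (2550251, 232805): x_6 = 11·2550251 + 120·1·232805 = 55989361; y_6 = 11·232805 + 1·2550251 = 5111106.
  From (x_6, y_6) = (55989361, 5111106): x_7 = 11·55989361 + 120·1·5111106 = 1229215691; y_7 = 11·5111106 + 1·55989361 = 112211527.
  From (x_7, y_7) = (1229215691, 112211527): x_8 = 11·1229215691 + 120·1·112211527 = 26986755841; y_8 = 11·112211527 + 1·1229215691 = 2463542488.
Step 3: Verify x_8² - 120·y_8² = 728284990821747617281 - 728284990821747617280 = 1 (should be 1). ✓

(x_1, y_1) = (11, 1); (x_8, y_8) = (26986755841, 2463542488).


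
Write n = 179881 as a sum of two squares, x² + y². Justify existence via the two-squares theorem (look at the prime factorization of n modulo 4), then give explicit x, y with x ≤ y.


Step 1: Factor n = 179881 = 13 · 101 · 137.
Step 2: Check the mod-4 condition on each prime factor: 13 ≡ 1 (mod 4), exponent 1; 101 ≡ 1 (mod 4), exponent 1; 137 ≡ 1 (mod 4), exponent 1.
All primes ≡ 3 (mod 4) appear to even exponent (or don't appear), so by the two-squares theorem n IS expressible as a sum of two squares.
Step 3: Build a representation. Here n = 13 · 101 · 137 is a product of primes ≡ 1 (mod 4). Each prime p ≡ 1 (mod 4) is itself a sum of two squares; find a² by testing p − a² for a perfect square:
  13: 13 − 1² = 12, 13 − 2² = 9 = 3² ⇒ 13 = 2² + 3².
  101: 101 − 1² = 100 = 10² ⇒ 101 = 1² + 10².
  137: 137 − 1² = 136, 137 − 2² = 133, 137 − 3² = 128, 137 − 4² = 121 = 11² ⇒ 137 = 4² + 11².
  Combine using the Brahmagupta–Fibonacci identity (a² + b²)(c² + d²) = (ac − bd)² + (ad + bc)² = (ac + bd)² + (ad − bc)²:
  13 · 101 = 1313: from (2² + 3²)(1² + 10²), take (2·1 − 3·10, 2·10 + 3·1) = (2 − 30, 20 + 3) = (-28, 23); dropping signs (only squares matter) gives (28, 23); check 28² + 23² = 784 + 529 = 1313 ✓.
  1313 · 137 = 179881: from (28² + 23²)(4² + 11²), take (28·4 − 23·11, 28·11 + 23·4) = (112 − 253, 308 + 92) = (-141, 400); dropping signs (only squares matter) gives (141, 400); check 141² + 400² = 19881 + 160000 = 179881 ✓.
Step 4: Order so x ≤ y and verify: 141² + 400² = 19881 + 160000 = 179881 = n. ✓

n = 179881 = 141² + 400² (one valid representation with x ≤ y).


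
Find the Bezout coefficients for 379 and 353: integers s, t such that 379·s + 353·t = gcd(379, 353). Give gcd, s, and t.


Euclidean algorithm on (379, 353) — divide until remainder is 0:
  379 = 1 · 353 + 26
  353 = 13 · 26 + 15
  26 = 1 · 15 + 11
  15 = 1 · 11 + 4
  11 = 2 · 4 + 3
  4 = 1 · 3 + 1
  3 = 3 · 1 + 0
gcd(379, 353) = 1.
Track Bezout coefficients alongside the remainders: start with r₀ = 379 = a·1 + b·0 (s = 1, t = 0) and r₁ = 353 = a·0 + b·1 (s = 0, t = 1); each new remainder r_{k+1} = r_{k-1} − q_k·r_k inherits s_{k+1} = s_{k-1} − q_k·s_k, t_{k+1} = t_{k-1} − q_k·t_k, so r_k = a·s_k + b·t_k at every step:
  q = 1: r = 26, s = 1 − 1·0 = 1, t = 0 − 1·1 = -1  (check: 379·1 + 353·(-1) = 26)
  q = 13: r = 15, s = 0 − 13·1 = -13, t = 1 − 13·(-1) = 14  (check: 379·(-13) + 353·14 = 15)
  q = 1: r = 11, s = 1 − 1·(-13) = 14, t = -1 − 1·14 = -15  (check: 379·14 + 353·(-15) = 11)
  q = 1: r = 4, s = -13 − 1·14 = -27, t = 14 − 1·(-15) = 29  (check: 379·(-27) + 353·29 = 4)
  q = 2: r = 3, s = 14 − 2·(-27) = 68, t = -15 − 2·29 = -73  (check: 379·68 + 353·(-73) = 3)
  q = 1: r = 1, s = -27 − 1·68 = -95, t = 29 − 1·(-73) = 102  (check: 379·(-95) + 353·102 = 1)
The row with r = 1 (the gcd) gives the Bezout coefficients s = -95, t = 102.
Result: 379 · (-95) + 353 · (102) = 1.

gcd(379, 353) = 1; s = -95, t = 102 (check: 379·(-95) + 353·102 = 1).


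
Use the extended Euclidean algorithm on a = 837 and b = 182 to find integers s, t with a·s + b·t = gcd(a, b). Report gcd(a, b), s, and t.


Euclidean algorithm on (837, 182) — divide until remainder is 0:
  837 = 4 · 182 + 109
  182 = 1 · 109 + 73
  109 = 1 · 73 + 36
  73 = 2 · 36 + 1
  36 = 36 · 1 + 0
gcd(837, 182) = 1.
Track Bezout coefficients alongside the remainders: start with r₀ = 837 = a·1 + b·0 (s = 1, t = 0) and r₁ = 182 = a·0 + b·1 (s = 0, t = 1); each new remainder r_{k+1} = r_{k-1} − q_k·r_k inherits s_{k+1} = s_{k-1} − q_k·s_k, t_{k+1} = t_{k-1} − q_k·t_k, so r_k = a·s_k + b·t_k at every step:
  q = 4: r = 109, s = 1 − 4·0 = 1, t = 0 − 4·1 = -4  (check: 837·1 + 182·(-4) = 109)
  q = 1: r = 73, s = 0 − 1·1 = -1, t = 1 − 1·(-4) = 5  (check: 837·(-1) + 182·5 = 73)
  q = 1: r = 36, s = 1 − 1·(-1) = 2, t = -4 − 1·5 = -9  (check: 837·2 + 182·(-9) = 36)
  q = 2: r = 1, s = -1 − 2·2 = -5, t = 5 − 2·(-9) = 23  (check: 837·(-5) + 182·23 = 1)
The row with r = 1 (the gcd) gives the Bezout coefficients s = -5, t = 23.
Result: 837 · (-5) + 182 · (23) = 1.

gcd(837, 182) = 1; s = -5, t = 23 (check: 837·(-5) + 182·23 = 1).


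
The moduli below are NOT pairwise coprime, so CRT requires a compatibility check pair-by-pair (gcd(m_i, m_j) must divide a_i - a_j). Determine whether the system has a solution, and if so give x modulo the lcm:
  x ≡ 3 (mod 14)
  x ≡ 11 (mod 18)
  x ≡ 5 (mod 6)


Moduli 14, 18, 6 are not pairwise coprime, so CRT works modulo lcm(m_i) when all pairwise compatibility conditions hold.
Pairwise compatibility: gcd(m_i, m_j) must divide a_i - a_j for every pair.
Merge one congruence at a time:
  Start: x ≡ 3 (mod 14).
  Combine with x ≡ 11 (mod 18): gcd(14, 18) = 2; 11 - 3 = 8, which IS divisible by 2, so compatible.
    Write x = 3 + 14·t and substitute into x ≡ 11 (mod 18): 14·t ≡ 11 − 3 = 8 (mod 18).
    Divide the congruence (and modulus) by g = 2: 7·t ≡ 4 (mod 9).
    The inverse of 7 mod 9 is 4 (since 7·4 = 28 = 3·9 + 1), so t ≡ 4·4 = 16 ≡ 7 (mod 9).
    Then x = 3 + 14·7 = 101, valid modulo lcm(14, 18) = 126: x ≡ 101 (mod 126).
  Combine with x ≡ 5 (mod 6): gcd(126, 6) = 6; 5 - 101 = -96, which IS divisible by 6, so compatible.
    Write x = 101 + 126·t and substitute into x ≡ 5 (mod 6): 126·t ≡ 5 − 101 = -96 (mod 6).
    Divide the congruence (and modulus) by g = 6: 21·t ≡ -16 (mod 1).
    Modulo 1 every t works; take t = 0.
    Then x = 101 + 126·0 = 101, valid modulo lcm(126, 6) = 126: x ≡ 101 (mod 126).
Verify: 101 mod 14 = 3, 101 mod 18 = 11, 101 mod 6 = 5.

x ≡ 101 (mod 126).


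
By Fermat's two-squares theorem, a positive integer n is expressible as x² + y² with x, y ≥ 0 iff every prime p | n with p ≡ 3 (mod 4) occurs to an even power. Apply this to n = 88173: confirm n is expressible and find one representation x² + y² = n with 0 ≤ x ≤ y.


Step 1: Factor n = 88173 = 3^2 · 97 · 101.
Step 2: Check the mod-4 condition on each prime factor: 3 ≡ 3 (mod 4), exponent 2 (must be even); 97 ≡ 1 (mod 4), exponent 1; 101 ≡ 1 (mod 4), exponent 1.
All primes ≡ 3 (mod 4) appear to even exponent (or don't appear), so by the two-squares theorem n IS expressible as a sum of two squares.
Step 3: Build a representation. Group n = k² · m with k = 3 and m = 97 · 101 = 9797 (a product of primes ≡ 1 (mod 4)); a representation of m scales to one of n via (k·x)² + (k·y)² = k²(x² + y²). Each prime p ≡ 1 (mod 4) is itself a sum of two squares; find a² by testing p − a² for a perfect square:
  97: 97 − 1² = 96, 97 − 2² = 93, 97 − 3² = 88, 97 − 4² = 81 = 9² ⇒ 97 = 4² + 9².
  101: 101 − 1² = 100 = 10² ⇒ 101 = 1² + 10².
  Combine using the Brahmagupta–Fibonacci identity (a² + b²)(c² + d²) = (ac − bd)² + (ad + bc)² = (ac + bd)² + (ad − bc)²:
  97 · 101 = 9797: from (4² + 9²)(1² + 10²), take (4·1 − 9·10, 4·10 + 9·1) = (4 − 90, 40 + 9) = (-86, 49); dropping signs (only squares matter) gives (86, 49); check 86² + 49² = 7396 + 2401 = 9797 ✓.
  Scale by k = 3: (3·86, 3·49) = (258, 147).
Step 4: Order so x ≤ y and verify: 147² + 258² = 21609 + 66564 = 88173 = n. ✓

n = 88173 = 147² + 258² (one valid representation with x ≤ y).


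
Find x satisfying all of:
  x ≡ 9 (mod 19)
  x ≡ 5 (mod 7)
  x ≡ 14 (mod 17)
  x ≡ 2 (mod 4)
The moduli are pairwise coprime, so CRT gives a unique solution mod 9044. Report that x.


Product of moduli M = 19 · 7 · 17 · 4 = 9044.
Merge one congruence at a time:
  Start: x ≡ 9 (mod 19).
  Combine with x ≡ 5 (mod 7); new modulus lcm = 133.
    Write x = 9 + 19·t and substitute into x ≡ 5 (mod 7): 19·t ≡ 5 − 9 = -4 (mod 7).
    Reduce coefficients mod 7: 5·t ≡ 3 (mod 7).
    The inverse of 5 mod 7 is 3 (since 5·3 = 15 = 2·7 + 1), so t ≡ 3·3 = 9 ≡ 2 (mod 7).
    Then x = 9 + 19·2 = 47, valid modulo lcm(19, 7) = 133: x ≡ 47 (mod 133).
  Combine with x ≡ 14 (mod 17); new modulus lcm = 2261.
    Write x = 47 + 133·t and substitute into x ≡ 14 (mod 17): 133·t ≡ 14 − 47 = -33 (mod 17).
    Reduce coefficients mod 17: 14·t ≡ 1 (mod 17).
    The inverse of 14 mod 17 is 11 (since 14·11 = 154 = 9·17 + 1), so t ≡ 11·1 = 11 ≡ 11 (mod 17).
    Then x = 47 + 133·11 = 1510, valid modulo lcm(133, 17) = 2261: x ≡ 1510 (mod 2261).
  Combine with x ≡ 2 (mod 4); new modulus lcm = 9044.
    Write x = 1510 + 2261·t and substitute into x ≡ 2 (mod 4): 2261·t ≡ 2 − 1510 = -1508 (mod 4).
    Reduce coefficients mod 4: 1·t ≡ 0 (mod 4).
    So t ≡ 0 (mod 4).
    Then x = 1510 + 2261·0 = 1510, valid modulo lcm(2261, 4) = 9044: x ≡ 1510 (mod 9044).
Verify against each original: 1510 mod 19 = 9, 1510 mod 7 = 5, 1510 mod 17 = 14, 1510 mod 4 = 2.

x ≡ 1510 (mod 9044).


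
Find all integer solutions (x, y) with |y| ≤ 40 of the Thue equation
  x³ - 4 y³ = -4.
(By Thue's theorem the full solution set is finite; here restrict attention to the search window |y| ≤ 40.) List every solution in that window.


The equation is x³ - 4y³ = -4. For fixed y, x³ = 4·y³ − 4, so a solution requires the RHS to be a perfect cube.
Strategy: iterate y from -40 to 40, compute RHS = 4·y³ − 4, and check whether it is a (positive or negative) perfect cube.
Check small values of y:
  y = 0: RHS = -4 is not a perfect cube.
  y = 1: RHS = 0 = (0)³ ⇒ x = 0 works.
  y = -1: RHS = -8 = (-2)³ ⇒ x = -2 works.
  y = 2: RHS = 28 is not a perfect cube.
  y = -2: RHS = -36 is not a perfect cube.
  y = 3: RHS = 104 is not a perfect cube.
  y = -3: RHS = -112 is not a perfect cube.
Continuing the search up to |y| = 40 finds no further solutions beyond those listed.
Collected solutions: (0, 1), (-2, -1).

Solutions (with |y| ≤ 40): (0, 1), (-2, -1).


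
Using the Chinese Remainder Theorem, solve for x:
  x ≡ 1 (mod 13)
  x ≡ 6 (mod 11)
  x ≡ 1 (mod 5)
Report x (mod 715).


Moduli 13, 11, 5 are pairwise coprime; by CRT there is a unique solution modulo M = 13 · 11 · 5 = 715.
Solve pairwise, accumulating the modulus:
  Start with x ≡ 1 (mod 13).
  Combine with x ≡ 6 (mod 11): since gcd(13, 11) = 1, we get a unique residue mod 143.
    Write x = 1 + 13·t and substitute into x ≡ 6 (mod 11): 13·t ≡ 6 − 1 = 5 (mod 11).
    Reduce coefficients mod 11: 2·t ≡ 5 (mod 11).
    The inverse of 2 mod 11 is 6 (since 2·6 = 12 = 1·11 + 1), so t ≡ 6·5 = 30 ≡ 8 (mod 11).
    Then x = 1 + 13·8 = 105, valid modulo lcm(13, 11) = 143: x ≡ 105 (mod 143).
  Combine with x ≡ 1 (mod 5): since gcd(143, 5) = 1, we get a unique residue mod 715.
    Write x = 105 + 143·t and substitute into x ≡ 1 (mod 5): 143·t ≡ 1 − 105 = -104 (mod 5).
    Reduce coefficients mod 5: 3·t ≡ 1 (mod 5).
    The inverse of 3 mod 5 is 2 (since 3·2 = 6 = 1·5 + 1), so t ≡ 2·1 = 2 ≡ 2 (mod 5).
    Then x = 105 + 143·2 = 391, valid modulo lcm(143, 5) = 715: x ≡ 391 (mod 715).
Verify: 391 mod 13 = 1 ✓, 391 mod 11 = 6 ✓, 391 mod 5 = 1 ✓.

x ≡ 391 (mod 715).


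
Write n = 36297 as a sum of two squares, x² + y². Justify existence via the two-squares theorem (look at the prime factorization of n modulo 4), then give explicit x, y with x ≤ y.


Step 1: Factor n = 36297 = 3^2 · 37 · 109.
Step 2: Check the mod-4 condition on each prime factor: 3 ≡ 3 (mod 4), exponent 2 (must be even); 37 ≡ 1 (mod 4), exponent 1; 109 ≡ 1 (mod 4), exponent 1.
All primes ≡ 3 (mod 4) appear to even exponent (or don't appear), so by the two-squares theorem n IS expressible as a sum of two squares.
Step 3: Build a representation. Group n = k² · m with k = 3 and m = 37 · 109 = 4033 (a product of primes ≡ 1 (mod 4)); a representation of m scales to one of n via (k·x)² + (k·y)² = k²(x² + y²). Each prime p ≡ 1 (mod 4) is itself a sum of two squares; find a² by testing p − a² for a perfect square:
  37: 37 − 1² = 36 = 6² ⇒ 37 = 1² + 6².
  109: 109 − 1² = 108, 109 − 2² = 105, 109 − 3² = 100 = 10² ⇒ 109 = 3² + 10².
  Combine using the Brahmagupta–Fibonacci identity (a² + b²)(c² + d²) = (ac − bd)² + (ad + bc)² = (ac + bd)² + (ad − bc)²:
  37 · 109 = 4033: from (1² + 6²)(3² + 10²), take (1·3 − 6·10, 1·10 + 6·3) = (3 − 60, 10 + 18) = (-57, 28); dropping signs (only squares matter) gives (57, 28); check 57² + 28² = 3249 + 784 = 4033 ✓.
  Scale by k = 3: (3·57, 3·28) = (171, 84).
Step 4: Order so x ≤ y and verify: 84² + 171² = 7056 + 29241 = 36297 = n. ✓

n = 36297 = 84² + 171² (one valid representation with x ≤ y).


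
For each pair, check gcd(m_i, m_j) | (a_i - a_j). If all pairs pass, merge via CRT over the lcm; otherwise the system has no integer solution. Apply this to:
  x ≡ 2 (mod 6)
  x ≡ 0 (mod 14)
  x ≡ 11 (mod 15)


Moduli 6, 14, 15 are not pairwise coprime, so CRT works modulo lcm(m_i) when all pairwise compatibility conditions hold.
Pairwise compatibility: gcd(m_i, m_j) must divide a_i - a_j for every pair.
Merge one congruence at a time:
  Start: x ≡ 2 (mod 6).
  Combine with x ≡ 0 (mod 14): gcd(6, 14) = 2; 0 - 2 = -2, which IS divisible by 2, so compatible.
    Write x = 2 + 6·t and substitute into x ≡ 0 (mod 14): 6·t ≡ 0 − 2 = -2 (mod 14).
    Divide the congruence (and modulus) by g = 2: 3·t ≡ -1 (mod 7).
    Reduce coefficients mod 7: 3·t ≡ 6 (mod 7).
    The inverse of 3 mod 7 is 5 (since 3·5 = 15 = 2·7 + 1), so t ≡ 5·6 = 30 ≡ 2 (mod 7).
    Then x = 2 + 6·2 = 14, valid modulo lcm(6, 14) = 42: x ≡ 14 (mod 42).
  Combine with x ≡ 11 (mod 15): gcd(42, 15) = 3; 11 - 14 = -3, which IS divisible by 3, so compatible.
    Write x = 14 + 42·t and substitute into x ≡ 11 (mod 15): 42·t ≡ 11 − 14 = -3 (mod 15).
    Divide the congruence (and modulus) by g = 3: 14·t ≡ -1 (mod 5).
    Reduce coefficients mod 5: 4·t ≡ 4 (mod 5).
    The inverse of 4 mod 5 is 4 (since 4·4 = 16 = 3·5 + 1), so t ≡ 4·4 = 16 ≡ 1 (mod 5).
    Then x = 14 + 42·1 = 56, valid modulo lcm(42, 15) = 210: x ≡ 56 (mod 210).
Verify: 56 mod 6 = 2, 56 mod 14 = 0, 56 mod 15 = 11.

x ≡ 56 (mod 210).


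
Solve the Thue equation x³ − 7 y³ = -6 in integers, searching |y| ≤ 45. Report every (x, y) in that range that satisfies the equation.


The equation is x³ - 7y³ = -6. For fixed y, x³ = 7·y³ − 6, so a solution requires the RHS to be a perfect cube.
Strategy: iterate y from -45 to 45, compute RHS = 7·y³ − 6, and check whether it is a (positive or negative) perfect cube.
Check small values of y:
  y = 0: RHS = -6 is not a perfect cube.
  y = 1: RHS = 1 = (1)³ ⇒ x = 1 works.
  y = -1: RHS = -13 is not a perfect cube.
  y = 2: RHS = 50 is not a perfect cube.
  y = -2: RHS = -62 is not a perfect cube.
  y = 3: RHS = 183 is not a perfect cube.
  y = -3: RHS = -195 is not a perfect cube.
Continuing the search up to |y| = 45 finds no further solutions beyond those listed.
Collected solutions: (1, 1).

Solutions (with |y| ≤ 45): (1, 1).


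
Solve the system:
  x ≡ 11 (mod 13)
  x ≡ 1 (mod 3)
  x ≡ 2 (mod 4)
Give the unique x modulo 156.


Moduli 13, 3, 4 are pairwise coprime; by CRT there is a unique solution modulo M = 13 · 3 · 4 = 156.
Solve pairwise, accumulating the modulus:
  Start with x ≡ 11 (mod 13).
  Combine with x ≡ 1 (mod 3): since gcd(13, 3) = 1, we get a unique residue mod 39.
    Write x = 11 + 13·t and substitute into x ≡ 1 (mod 3): 13·t ≡ 1 − 11 = -10 (mod 3).
    Reduce coefficients mod 3: 1·t ≡ 2 (mod 3).
    So t ≡ 2 (mod 3).
    Then x = 11 + 13·2 = 37, valid modulo lcm(13, 3) = 39: x ≡ 37 (mod 39).
  Combine with x ≡ 2 (mod 4): since gcd(39, 4) = 1, we get a unique residue mod 156.
    Write x = 37 + 39·t and substitute into x ≡ 2 (mod 4): 39·t ≡ 2 − 37 = -35 (mod 4).
    Reduce coefficients mod 4: 3·t ≡ 1 (mod 4).
    The inverse of 3 mod 4 is 3 (since 3·3 = 9 = 2·4 + 1), so t ≡ 3·1 = 3 ≡ 3 (mod 4).
    Then x = 37 + 39·3 = 154, valid modulo lcm(39, 4) = 156: x ≡ 154 (mod 156).
Verify: 154 mod 13 = 11 ✓, 154 mod 3 = 1 ✓, 154 mod 4 = 2 ✓.

x ≡ 154 (mod 156).


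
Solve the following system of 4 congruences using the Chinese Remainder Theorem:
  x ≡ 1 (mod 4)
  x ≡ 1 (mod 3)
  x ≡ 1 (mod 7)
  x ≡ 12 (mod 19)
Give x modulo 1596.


Product of moduli M = 4 · 3 · 7 · 19 = 1596.
Merge one congruence at a time:
  Start: x ≡ 1 (mod 4).
  Combine with x ≡ 1 (mod 3); new modulus lcm = 12.
    Write x = 1 + 4·t and substitute into x ≡ 1 (mod 3): 4·t ≡ 1 − 1 = 0 (mod 3).
    Reduce coefficients mod 3: 1·t ≡ 0 (mod 3).
    So t ≡ 0 (mod 3).
    Then x = 1 + 4·0 = 1, valid modulo lcm(4, 3) = 12: x ≡ 1 (mod 12).
  Combine with x ≡ 1 (mod 7); new modulus lcm = 84.
    Write x = 1 + 12·t and substitute into x ≡ 1 (mod 7): 12·t ≡ 1 − 1 = 0 (mod 7).
    Reduce coefficients mod 7: 5·t ≡ 0 (mod 7).
    The inverse of 5 mod 7 is 3 (since 5·3 = 15 = 2·7 + 1), so t ≡ 3·0 = 0 ≡ 0 (mod 7).
    Then x = 1 + 12·0 = 1, valid modulo lcm(12, 7) = 84: x ≡ 1 (mod 84).
  Combine with x ≡ 12 (mod 19); new modulus lcm = 1596.
    Write x = 1 + 84·t and substitute into x ≡ 12 (mod 19): 84·t ≡ 12 − 1 = 11 (mod 19).
    Reduce coefficients mod 19: 8·t ≡ 11 (mod 19).
    The inverse of 8 mod 19 is 12 (since 8·12 = 96 = 5·19 + 1), so t ≡ 12·11 = 132 ≡ 18 (mod 19).
    Then x = 1 + 84·18 = 1513, valid modulo lcm(84, 19) = 1596: x ≡ 1513 (mod 1596).
Verify against each original: 1513 mod 4 = 1, 1513 mod 3 = 1, 1513 mod 7 = 1, 1513 mod 19 = 12.

x ≡ 1513 (mod 1596).


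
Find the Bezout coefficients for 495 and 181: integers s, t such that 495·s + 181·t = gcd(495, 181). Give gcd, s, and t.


Euclidean algorithm on (495, 181) — divide until remainder is 0:
  495 = 2 · 181 + 133
  181 = 1 · 133 + 48
  133 = 2 · 48 + 37
  48 = 1 · 37 + 11
  37 = 3 · 11 + 4
  11 = 2 · 4 + 3
  4 = 1 · 3 + 1
  3 = 3 · 1 + 0
gcd(495, 181) = 1.
Track Bezout coefficients alongside the remainders: start with r₀ = 495 = a·1 + b·0 (s = 1, t = 0) and r₁ = 181 = a·0 + b·1 (s = 0, t = 1); each new remainder r_{k+1} = r_{k-1} − q_k·r_k inherits s_{k+1} = s_{k-1} − q_k·s_k, t_{k+1} = t_{k-1} − q_k·t_k, so r_k = a·s_k + b·t_k at every step:
  q = 2: r = 133, s = 1 − 2·0 = 1, t = 0 − 2·1 = -2  (check: 495·1 + 181·(-2) = 133)
  q = 1: r = 48, s = 0 − 1·1 = -1, t = 1 − 1·(-2) = 3  (check: 495·(-1) + 181·3 = 48)
  q = 2: r = 37, s = 1 − 2·(-1) = 3, t = -2 − 2·3 = -8  (check: 495·3 + 181·(-8) = 37)
  q = 1: r = 11, s = -1 − 1·3 = -4, t = 3 − 1·(-8) = 11  (check: 495·(-4) + 181·11 = 11)
  q = 3: r = 4, s = 3 − 3·(-4) = 15, t = -8 − 3·11 = -41  (check: 495·15 + 181·(-41) = 4)
  q = 2: r = 3, s = -4 − 2·15 = -34, t = 11 − 2·(-41) = 93  (check: 495·(-34) + 181·93 = 3)
  q = 1: r = 1, s = 15 − 1·(-34) = 49, t = -41 − 1·93 = -134  (check: 495·49 + 181·(-134) = 1)
The row with r = 1 (the gcd) gives the Bezout coefficients s = 49, t = -134.
Result: 495 · (49) + 181 · (-134) = 1.

gcd(495, 181) = 1; s = 49, t = -134 (check: 495·49 + 181·(-134) = 1).


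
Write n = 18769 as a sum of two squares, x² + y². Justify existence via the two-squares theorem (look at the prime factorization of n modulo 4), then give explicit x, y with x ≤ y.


Step 1: Factor n = 18769 = 137^2.
Step 2: Check the mod-4 condition on each prime factor: 137 ≡ 1 (mod 4), exponent 2.
All primes ≡ 3 (mod 4) appear to even exponent (or don't appear), so by the two-squares theorem n IS expressible as a sum of two squares.
Step 3: Build a representation. Here n = 137 · 137 is a product of primes ≡ 1 (mod 4). Each prime p ≡ 1 (mod 4) is itself a sum of two squares; find a² by testing p − a² for a perfect square:
  137: 137 − 1² = 136, 137 − 2² = 133, 137 − 3² = 128, 137 − 4² = 121 = 11² ⇒ 137 = 4² + 11².
  Combine using the Brahmagupta–Fibonacci identity (a² + b²)(c² + d²) = (ac − bd)² + (ad + bc)² = (ac + bd)² + (ad − bc)²:
  137 · 137 = 18769: from (4² + 11²)(4² + 11²), take (4·4 − 11·11, 4·11 + 11·4) = (16 − 121, 44 + 44) = (-105, 88); dropping signs (only squares matter) gives (105, 88); check 105² + 88² = 11025 + 7744 = 18769 ✓.
Step 4: Order so x ≤ y and verify: 88² + 105² = 7744 + 11025 = 18769 = n. ✓

n = 18769 = 88² + 105² (one valid representation with x ≤ y).


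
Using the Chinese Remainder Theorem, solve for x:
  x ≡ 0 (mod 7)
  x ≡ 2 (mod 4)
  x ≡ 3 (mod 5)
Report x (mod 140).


Moduli 7, 4, 5 are pairwise coprime; by CRT there is a unique solution modulo M = 7 · 4 · 5 = 140.
Solve pairwise, accumulating the modulus:
  Start with x ≡ 0 (mod 7).
  Combine with x ≡ 2 (mod 4): since gcd(7, 4) = 1, we get a unique residue mod 28.
    Write x = 0 + 7·t and substitute into x ≡ 2 (mod 4): 7·t ≡ 2 − 0 = 2 (mod 4).
    Reduce coefficients mod 4: 3·t ≡ 2 (mod 4).
    The inverse of 3 mod 4 is 3 (since 3·3 = 9 = 2·4 + 1), so t ≡ 3·2 = 6 ≡ 2 (mod 4).
    Then x = 0 + 7·2 = 14, valid modulo lcm(7, 4) = 28: x ≡ 14 (mod 28).
  Combine with x ≡ 3 (mod 5): since gcd(28, 5) = 1, we get a unique residue mod 140.
    Write x = 14 + 28·t and substitute into x ≡ 3 (mod 5): 28·t ≡ 3 − 14 = -11 (mod 5).
    Reduce coefficients mod 5: 3·t ≡ 4 (mod 5).
    The inverse of 3 mod 5 is 2 (since 3·2 = 6 = 1·5 + 1), so t ≡ 2·4 = 8 ≡ 3 (mod 5).
    Then x = 14 + 28·3 = 98, valid modulo lcm(28, 5) = 140: x ≡ 98 (mod 140).
Verify: 98 mod 7 = 0 ✓, 98 mod 4 = 2 ✓, 98 mod 5 = 3 ✓.

x ≡ 98 (mod 140).


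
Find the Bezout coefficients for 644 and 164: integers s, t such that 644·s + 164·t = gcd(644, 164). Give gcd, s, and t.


Euclidean algorithm on (644, 164) — divide until remainder is 0:
  644 = 3 · 164 + 152
  164 = 1 · 152 + 12
  152 = 12 · 12 + 8
  12 = 1 · 8 + 4
  8 = 2 · 4 + 0
gcd(644, 164) = 4.
Track Bezout coefficients alongside the remainders: start with r₀ = 644 = a·1 + b·0 (s = 1, t = 0) and r₁ = 164 = a·0 + b·1 (s = 0, t = 1); each new remainder r_{k+1} = r_{k-1} − q_k·r_k inherits s_{k+1} = s_{k-1} − q_k·s_k, t_{k+1} = t_{k-1} − q_k·t_k, so r_k = a·s_k + b·t_k at every step:
  q = 3: r = 152, s = 1 − 3·0 = 1, t = 0 − 3·1 = -3  (check: 644·1 + 164·(-3) = 152)
  q = 1: r = 12, s = 0 − 1·1 = -1, t = 1 − 1·(-3) = 4  (check: 644·(-1) + 164·4 = 12)
  q = 12: r = 8, s = 1 − 12·(-1) = 13, t = -3 − 12·4 = -51  (check: 644·13 + 164·(-51) = 8)
  q = 1: r = 4, s = -1 − 1·13 = -14, t = 4 − 1·(-51) = 55  (check: 644·(-14) + 164·55 = 4)
The row with r = 4 (the gcd) gives the Bezout coefficients s = -14, t = 55.
Result: 644 · (-14) + 164 · (55) = 4.

gcd(644, 164) = 4; s = -14, t = 55 (check: 644·(-14) + 164·55 = 4).


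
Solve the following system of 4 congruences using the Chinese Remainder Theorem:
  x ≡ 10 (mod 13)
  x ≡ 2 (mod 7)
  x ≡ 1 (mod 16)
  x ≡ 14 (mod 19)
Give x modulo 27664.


Product of moduli M = 13 · 7 · 16 · 19 = 27664.
Merge one congruence at a time:
  Start: x ≡ 10 (mod 13).
  Combine with x ≡ 2 (mod 7); new modulus lcm = 91.
    Write x = 10 + 13·t and substitute into x ≡ 2 (mod 7): 13·t ≡ 2 − 10 = -8 (mod 7).
    Reduce coefficients mod 7: 6·t ≡ 6 (mod 7).
    The inverse of 6 mod 7 is 6 (since 6·6 = 36 = 5·7 + 1), so t ≡ 6·6 = 36 ≡ 1 (mod 7).
    Then x = 10 + 13·1 = 23, valid modulo lcm(13, 7) = 91: x ≡ 23 (mod 91).
  Combine with x ≡ 1 (mod 16); new modulus lcm = 1456.
    Write x = 23 + 91·t and substitute into x ≡ 1 (mod 16): 91·t ≡ 1 − 23 = -22 (mod 16).
    Reduce coefficients mod 16: 11·t ≡ 10 (mod 16).
    The inverse of 11 mod 16 is 3 (since 11·3 = 33 = 2·16 + 1), so t ≡ 3·10 = 30 ≡ 14 (mod 16).
    Then x = 23 + 91·14 = 1297, valid modulo lcm(91, 16) = 1456: x ≡ 1297 (mod 1456).
  Combine with x ≡ 14 (mod 19); new modulus lcm = 27664.
    Write x = 1297 + 1456·t and substitute into x ≡ 14 (mod 19): 1456·t ≡ 14 − 1297 = -1283 (mod 19).
    Reduce coefficients mod 19: 12·t ≡ 9 (mod 19).
    The inverse of 12 mod 19 is 8 (since 12·8 = 96 = 5·19 + 1), so t ≡ 8·9 = 72 ≡ 15 (mod 19).
    Then x = 1297 + 1456·15 = 23137, valid modulo lcm(1456, 19) = 27664: x ≡ 23137 (mod 27664).
Verify against each original: 23137 mod 13 = 10, 23137 mod 7 = 2, 23137 mod 16 = 1, 23137 mod 19 = 14.

x ≡ 23137 (mod 27664).
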